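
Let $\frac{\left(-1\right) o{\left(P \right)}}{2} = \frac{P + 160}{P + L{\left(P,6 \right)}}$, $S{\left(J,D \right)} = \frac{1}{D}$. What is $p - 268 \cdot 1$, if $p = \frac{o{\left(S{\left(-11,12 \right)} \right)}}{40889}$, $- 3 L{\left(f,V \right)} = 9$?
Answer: $- \frac{383534978}{1431115} \approx -268.0$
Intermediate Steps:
$L{\left(f,V \right)} = -3$ ($L{\left(f,V \right)} = \left(- \frac{1}{3}\right) 9 = -3$)
$o{\left(P \right)} = - \frac{2 \left(160 + P\right)}{-3 + P}$ ($o{\left(P \right)} = - 2 \frac{P + 160}{P - 3} = - 2 \frac{160 + P}{-3 + P} = - \frac{2 \left(160 + P\right)}{-3 + P}$)
$p = \frac{3842}{1431115}$ ($p = \frac{2 \frac{1}{-3 + \frac{1}{12}} \left(-160 - \frac{1}{12}\right)}{40889} = \frac{2 \left(-160 - \frac{1}{12}\right)}{-3 + \frac{1}{12}} \cdot \frac{1}{40889} = \frac{2 \left(-160 - \frac{1}{12}\right)}{- \frac{35}{12}} \cdot \frac{1}{40889} = 2 \left(- \frac{12}{35}\right) \left(- \frac{1921}{12}\right) \frac{1}{40889} = \frac{3842}{35} \cdot \frac{1}{40889} = \frac{3842}{1431115} \approx 0.0026846$)
$p - 268 \cdot 1 = \frac{3842}{1431115} - 268 \cdot 1 = \frac{3842}{1431115} - 268 = - \frac{383534978}{1431115}$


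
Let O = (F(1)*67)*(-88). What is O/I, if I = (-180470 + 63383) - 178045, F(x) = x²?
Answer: 1474/73783 ≈ 0.019978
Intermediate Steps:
O = -5896 (O = (1²*67)*(-88) = (1*67)*(-88) = 67*(-88) = -5896)
I = -295132 (I = -117087 - 178045 = -295132)
O/I = -5896/(-295132) = -5896*(-1/295132) = 1474/73783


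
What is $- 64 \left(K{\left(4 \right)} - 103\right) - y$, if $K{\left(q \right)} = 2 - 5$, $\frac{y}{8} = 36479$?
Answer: $-285048$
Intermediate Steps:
$y = 291832$ ($y = 8 \cdot 36479 = 291832$)
$K{\left(q \right)} = -3$ ($K{\left(q \right)} = 2 - 5 = -3$)
$- 64 \left(K{\left(4 \right)} - 103\right) - y = - 64 \left(-3 - 103\right) - 291832 = \left(-64\right) \left(-106\right) - 291832 = 6784 - 291832 = -285048$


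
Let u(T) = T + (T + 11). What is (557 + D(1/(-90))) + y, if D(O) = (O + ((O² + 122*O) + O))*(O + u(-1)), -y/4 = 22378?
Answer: -64857222631/729000 ≈ -88967.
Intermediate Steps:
y = -89512 (y = -4*22378 = -89512)
u(T) = 11 + 2*T (u(T) = T + (11 + T) = 11 + 2*T)
D(O) = (9 + O)*(O² + 124*O) (D(O) = (O + ((O² + 122*O) + O))*(O + (11 + 2*(-1))) = (O + (O² + 123*O))*(O + (11 - 2)) = (O² + 124*O)*(O + 9) = (O² + 124*O)*(9 + O) = (9 + O)*(O² + 124*O))
(557 + D(1/(-90))) + y = (557 + (1116 + (1/(-90))² + 133/(-90))/(-90)) - 89512 = (557 - (1116 + (-1/90)² + 133*(-1/90))/90) - 89512 = (557 - (1116 + 1/8100 - 133/90)/90) - 89512 = (557 - 1/90*9027631/8100) - 89512 = (557 - 9027631/729000) - 89512 = 397025369/729000 - 89512 = -64857222631/729000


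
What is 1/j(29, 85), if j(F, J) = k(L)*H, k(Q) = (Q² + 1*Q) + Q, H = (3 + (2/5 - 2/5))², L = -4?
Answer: 1/72 ≈ 0.013889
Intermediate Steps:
H = 9 (H = (3 + (2*(⅕) - 2*⅕))² = (3 + (⅖ - ⅖))² = (3 + 0)² = 3² = 9)
k(Q) = Q² + 2*Q (k(Q) = (Q² + Q) + Q = (Q + Q²) + Q = Q² + 2*Q)
j(F, J) = 72 (j(F, J) = -4*(2 - 4)*9 = -4*(-2)*9 = 8*9 = 72)
1/j(29, 85) = 1/72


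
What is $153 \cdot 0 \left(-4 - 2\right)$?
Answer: $0$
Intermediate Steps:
$153 \cdot 0 \left(-4 - 2\right) = 153 \cdot 0 \left(-6\right) = 153 \cdot 0 = 0$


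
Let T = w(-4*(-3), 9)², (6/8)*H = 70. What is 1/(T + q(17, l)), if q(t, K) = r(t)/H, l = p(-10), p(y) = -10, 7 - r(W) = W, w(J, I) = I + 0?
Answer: 28/2265 ≈ 0.012362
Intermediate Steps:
w(J, I) = I
r(W) = 7 - W
H = 280/3 (H = (4/3)*70 = 280/3 ≈ 93.333)
l = -10
q(t, K) = 3/40 - 3*t/280 (q(t, K) = (7 - t)/(280/3) = (7 - t)*(3/280) = 3/40 - 3*t/280)
T = 81 (T = 9² = 81)
1/(T + q(17, l)) = 1/(81 + (3/40 - 3/280*17)) = 1/(81 + (3/40 - 51/280)) = 1/(81 - 3/28) = 1/(2265/28) = 28/2265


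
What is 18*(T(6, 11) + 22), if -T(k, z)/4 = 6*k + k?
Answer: -2628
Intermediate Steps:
T(k, z) = -28*k (T(k, z) = -4*(6*k + k) = -28*k)
18*(T(6, 11) + 22) = 18*(-28*6 + 22) = 18*(-168 + 22) = 18*(-146) = -2628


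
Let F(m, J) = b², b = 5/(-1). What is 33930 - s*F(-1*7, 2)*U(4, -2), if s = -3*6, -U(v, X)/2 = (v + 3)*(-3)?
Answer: 52830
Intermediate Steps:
b = -5 (b = 5*(-1) = -5)
U(v, X) = 18 + 6*v (U(v, X) = -2*(v + 3)*(-3) = -2*(3 + v)*(-3) = -2*(-9 - 3*v) = 18 + 6*v)
s = -18
F(m, J) = 25 (F(m, J) = (-5)² = 25)
33930 - s*F(-1*7, 2)*U(4, -2) = 33930 - (-18*25)*(18 + 6*4) = 33930 - (-450)*(18 + 24) = 33930 - (-450)*42 = 33930 - 1*(-18900) = 33930 + 18900 = 52830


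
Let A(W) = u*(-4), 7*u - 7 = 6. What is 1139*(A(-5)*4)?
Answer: -236912/7 ≈ -33845.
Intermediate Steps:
u = 13/7 (u = 1 + (1/7)*6 = 1 + 6/7 = 13/7 ≈ 1.8571)
A(W) = -52/7 (A(W) = (13/7)*(-4) = -52/7)
1139*(A(-5)*4) = 1139*(-52/7*4) = 1139*(-208/7) = -236912/7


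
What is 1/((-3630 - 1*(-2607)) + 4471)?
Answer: 1/3448 ≈ 0.00029002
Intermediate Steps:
1/((-3630 - 1*(-2607)) + 4471) = 1/((-3630 + 2607) + 4471) = 1/(-1023 + 4471) = 1/3448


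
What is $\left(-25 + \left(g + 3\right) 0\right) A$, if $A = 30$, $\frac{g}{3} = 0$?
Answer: $-750$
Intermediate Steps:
$g = 0$ ($g = 3 \cdot 0 = 0$)
$\left(-25 + \left(g + 3\right) 0\right) A = \left(-25 + \left(0 + 3\right) 0\right) 30 = \left(-25 + 3 \cdot 0\right) 30 = \left(-25 + 0\right) 30 = \left(-25\right) 30 = -750$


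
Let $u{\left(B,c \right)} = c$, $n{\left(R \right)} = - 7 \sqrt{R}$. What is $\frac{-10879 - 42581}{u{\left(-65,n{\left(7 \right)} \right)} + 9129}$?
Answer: $- \frac{244018170}{41669149} - \frac{187110 \sqrt{7}}{41669149} \approx -5.868$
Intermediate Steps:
$\frac{-10879 - 42581}{u{\left(-65,n{\left(7 \right)} \right)} + 9129} = \frac{-10879 - 42581}{- 7 \sqrt{7} + 9129} = - \frac{53460}{9129 - 7 \sqrt{7}}$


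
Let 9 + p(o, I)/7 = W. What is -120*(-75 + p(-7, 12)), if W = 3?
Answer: 14040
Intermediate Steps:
p(o, I) = -42 (p(o, I) = -63 + 7*3 = -63 + 21 = -42)
-120*(-75 + p(-7, 12)) = -120*(-75 - 42) = -120*(-117) = 14040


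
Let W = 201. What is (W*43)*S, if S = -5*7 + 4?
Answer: -267933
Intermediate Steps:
S = -31 (S = -35 + 4 = -31)
(W*43)*S = (201*43)*(-31) = 8643*(-31) = -267933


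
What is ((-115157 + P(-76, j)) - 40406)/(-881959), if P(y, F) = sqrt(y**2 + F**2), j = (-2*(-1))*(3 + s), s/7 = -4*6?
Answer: 155563/881959 - 2*sqrt(28669)/881959 ≈ 0.17600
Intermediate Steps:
s = -168 (s = 7*(-4*6) = 7*(-24) = -168)
j = -330 (j = (-2*(-1))*(3 - 168) = 2*(-165) = -330)
P(y, F) = sqrt(F**2 + y**2)
((-115157 + P(-76, j)) - 40406)/(-881959) = ((-115157 + sqrt((-330)**2 + (-76)**2)) - 40406)/(-881959) = ((-115157 + sqrt(108900 + 5776)) - 40406)*(-1/881959) = ((-115157 + sqrt(114676)) - 40406)*(-1/881959) = ((-115157 + 2*sqrt(28669)) - 40406)*(-1/881959) = (-155563 + 2*sqrt(28669))*(-1/881959) = 155563/881959 - 2*sqrt(28669)/881959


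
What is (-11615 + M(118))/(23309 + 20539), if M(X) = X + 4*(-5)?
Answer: -3839/14616 ≈ -0.26266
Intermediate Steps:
M(X) = -20 + X (M(X) = X - 20 = -20 + X)
(-11615 + M(118))/(23309 + 20539) = (-11615 + (-20 + 118))/(23309 + 20539) = (-11615 + 98)/43848 = -11517*1/43848 = -3839/14616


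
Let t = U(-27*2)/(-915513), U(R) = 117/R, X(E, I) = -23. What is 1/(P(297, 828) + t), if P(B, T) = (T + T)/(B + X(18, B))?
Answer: 752551686/4548270365 ≈ 0.16546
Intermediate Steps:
t = 13/5493078 (t = (117/((-27*2)))/(-915513) = (117/(-54))*(-1/915513) = (117*(-1/54))*(-1/915513) = -13/6*(-1/915513) = 13/5493078 ≈ 2.3666e-6)
P(B, T) = 2*T/(-23 + B) (P(B, T) = (T + T)/(B - 23) = (2*T)/(-23 + B) = 2*T/(-23 + B))
1/(P(297, 828) + t) = 1/(2*828/(-23 + 297) + 13/5493078) = 1/(2*828/274 + 13/5493078) = 1/(2*828*(1/274) + 13/5493078) = 1/(828/137 + 13/5493078) = 1/(4548270365/752551686) = 752551686/4548270365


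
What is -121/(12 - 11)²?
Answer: -121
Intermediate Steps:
-121/(12 - 11)² = -121/(1²) = -121/1 = -121*1 = -121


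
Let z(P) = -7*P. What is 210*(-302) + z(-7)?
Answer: -63371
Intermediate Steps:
210*(-302) + z(-7) = 210*(-302) - 7*(-7) = -63420 + 49 = -63371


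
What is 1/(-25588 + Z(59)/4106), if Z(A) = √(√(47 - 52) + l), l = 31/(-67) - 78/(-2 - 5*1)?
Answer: 1925714/(-49275169832 + √469*√(5009 + 469*I*√5)) ≈ -3.9081e-5 - 1.2657e-13*I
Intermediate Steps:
l = 5009/469 (l = 31*(-1/67) - 78/(-2 - 5) = -31/67 - 78/(-7) = -31/67 - 78*(-⅐) = -31/67 + 78/7 = 5009/469 ≈ 10.680)
Z(A) = √(5009/469 + I*√5) (Z(A) = √(√(47 - 52) + 5009/469) = √(√(-5) + 5009/469) = √(I*√5 + 5009/469) = √(5009/469 + I*√5))
1/(-25588 + Z(59)/4106) = 1/(-25588 + (√(2349221 + 219961*I*√5)/469)/4106) = 1/(-25588 + (√(2349221 + 219961*I*√5)/469)*(1/4106)) = 1/(-25588 + √(2349221 + 219961*I*√5)/1925714)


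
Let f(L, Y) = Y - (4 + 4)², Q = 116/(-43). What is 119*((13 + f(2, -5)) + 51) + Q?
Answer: -25701/43 ≈ -597.70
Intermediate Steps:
Q = -116/43 (Q = 116*(-1/43) = -116/43 ≈ -2.6977)
f(L, Y) = -64 + Y (f(L, Y) = Y - 1*8² = Y - 1*64 = Y - 64 = -64 + Y)
119*((13 + f(2, -5)) + 51) + Q = 119*((13 + (-64 - 5)) + 51) - 116/43 = 119*((13 - 69) + 51) - 116/43 = 119*(-56 + 51) - 116/43 = 119*(-5) - 116/43 = -595 - 116/43 = -25701/43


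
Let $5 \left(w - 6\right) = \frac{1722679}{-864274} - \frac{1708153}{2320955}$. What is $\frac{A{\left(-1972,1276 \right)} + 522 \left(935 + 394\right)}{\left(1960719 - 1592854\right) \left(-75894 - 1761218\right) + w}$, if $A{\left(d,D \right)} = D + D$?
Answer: $- \frac{6983583509151021500}{6778167179591730373912267} \approx -1.0303 \cdot 10^{-6}$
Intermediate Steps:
$A{\left(d,D \right)} = 2 D$
$w = \frac{54703659185733}{10029705308350}$ ($w = 6 + \frac{\frac{1722679}{-864274} - \frac{1708153}{2320955}}{5} = 6 + \frac{1722679 \left(- \frac{1}{864274}\right) - \frac{1708153}{2320955}}{5} = 6 + \frac{- \frac{1722679}{864274} - \frac{1708153}{2320955}}{5} = 6 + \frac{1}{5} \left(- \frac{5474572664367}{2005941061670}\right) = 6 - \frac{5474572664367}{10029705308350} = \frac{54703659185733}{10029705308350} \approx 5.4542$)
$\frac{A{\left(-1972,1276 \right)} + 522 \left(935 + 394\right)}{\left(1960719 - 1592854\right) \left(-75894 - 1761218\right) + w} = \frac{2 \cdot 1276 + 522 \left(935 + 394\right)}{\left(1960719 - 1592854\right) \left(-75894 - 1761218\right) + \frac{54703659185733}{10029705308350}} = \frac{2552 + 522 \cdot 1329}{367865 \left(-1837112\right) + \frac{54703659185733}{10029705308350}} = \frac{2552 + 693738}{-675809205880 + \frac{54703659185733}{10029705308350}} = \frac{696290}{- \frac{6778167179591730373912267}{10029705308350}} = 696290 \left(- \frac{10029705308350}{6778167179591730373912267}\right) = - \frac{6983583509151021500}{6778167179591730373912267}$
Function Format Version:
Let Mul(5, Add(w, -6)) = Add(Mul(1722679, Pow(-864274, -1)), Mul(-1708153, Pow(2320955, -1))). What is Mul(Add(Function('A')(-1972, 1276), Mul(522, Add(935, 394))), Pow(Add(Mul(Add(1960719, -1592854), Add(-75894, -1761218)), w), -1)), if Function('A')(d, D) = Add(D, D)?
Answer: Rational(-6983583509151021500, 6778167179591730373912267) ≈ -1.0303e-6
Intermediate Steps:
Function('A')(d, D) = Mul(2, D)
w = Rational(54703659185733, 10029705308350) (w = Add(6, Mul(Rational(1, 5), Add(Mul(1722679, Pow(-864274, -1)), Mul(-1708153, Pow(2320955, -1))))) = Add(6, Mul(Rational(1, 5), Add(Mul(1722679, Rational(-1, 864274)), Mul(-1708153, Rational(1, 2320955))))) = Add(6, Mul(Rational(1, 5), Add(Rational(-1722679, 864274), Rational(-1708153, 2320955)))) = Add(6, Mul(Rational(1, 5), Rational(-5474572664367, 2005941061670))) = Add(6, Rational(-5474572664367, 10029705308350)) = Rational(54703659185733, 10029705308350) ≈ 5.4542)
Mul(Add(Function('A')(-1972, 1276), Mul(522, Add(935, 394))), Pow(Add(Mul(Add(1960719, -1592854), Add(-75894, -1761218)), w), -1)) = Mul(Add(Mul(2, 1276), Mul(522, Add(935, 394))), Pow(Add(Mul(Add(1960719, -1592854), Add(-75894, -1761218)), Rational(54703659185733, 10029705308350)), -1)) = Mul(Add(2552, Mul(522, 1329)), Pow(Add(Mul(367865, -1837112), Rational(54703659185733, 10029705308350)), -1)) = Mul(Add(2552, 693738), Pow(Add(-675809205880, Rational(54703659185733, 10029705308350)), -1)) = Mul(696290, Pow(Rational(-6778167179591730373912267, 10029705308350), -1)) = Mul(696290, Rational(-10029705308350, 6778167179591730373912267)) = Rational(-6983583509151021500, 6778167179591730373912267)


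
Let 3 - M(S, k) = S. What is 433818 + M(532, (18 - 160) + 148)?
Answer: 433289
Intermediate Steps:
M(S, k) = 3 - S
433818 + M(532, (18 - 160) + 148) = 433818 + (3 - 1*532) = 433818 + (3 - 532) = 433818 - 529 = 433289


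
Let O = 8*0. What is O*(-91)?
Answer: 0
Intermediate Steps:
O = 0
O*(-91) = 0*(-91) = 0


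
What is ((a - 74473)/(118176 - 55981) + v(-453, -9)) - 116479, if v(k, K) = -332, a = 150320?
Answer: -7264984298/62195 ≈ -1.1681e+5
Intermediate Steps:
((a - 74473)/(118176 - 55981) + v(-453, -9)) - 116479 = ((150320 - 74473)/(118176 - 55981) - 332) - 116479 = (75847/62195 - 332) - 116479 = -20572893/62195 - 116479 = -7264984298/62195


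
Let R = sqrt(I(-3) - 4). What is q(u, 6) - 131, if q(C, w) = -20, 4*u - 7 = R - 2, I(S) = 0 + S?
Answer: -151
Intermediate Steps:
I(S) = S
R = I*sqrt(7) (R = sqrt(-3 - 4) = sqrt(-7) = I*sqrt(7) ≈ 2.6458*I)
u = 5/4 + I*sqrt(7)/4 (u = 7/4 + (I*sqrt(7) - 2)/4 = 7/4 + (-2 + I*sqrt(7))/4 = 7/4 + (-1/2 + I*sqrt(7)/4) = 5/4 + I*sqrt(7)/4 ≈ 1.25 + 0.66144*I)
q(u, 6) - 131 = -20 - 131 = -151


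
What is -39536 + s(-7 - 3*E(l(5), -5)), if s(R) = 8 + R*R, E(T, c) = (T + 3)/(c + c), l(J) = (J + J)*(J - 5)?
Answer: -3949079/100 ≈ -39491.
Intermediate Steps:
l(J) = 2*J*(-5 + J) (l(J) = (2*J)*(-5 + J) = 2*J*(-5 + J))
E(T, c) = (3 + T)/(2*c) (E(T, c) = (3 + T)/((2*c)) = (3 + T)*(1/(2*c)) = (3 + T)/(2*c))
s(R) = 8 + R²
-39536 + s(-7 - 3*E(l(5), -5)) = -39536 + (8 + (-7 - 3*(3 + 2*5*(-5 + 5))/(2*(-5)))²) = -39536 + (8 + (-7 - 3*(-1)*(3 + 2*5*0)/(2*5))²) = -39536 + (8 + (-7 - 3*(-1)*(3 + 0)/(2*5))²) = -39536 + (8 + (-7 - 3*(-1)*3/(2*5))²) = -39536 + (8 + (-7 - 3*(-3/10))²) = -39536 + (8 + (-7 + 9/10)²) = -39536 + (8 + (-61/10)²) = -39536 + (8 + 3721/100) = -39536 + 4521/100 = -3949079/100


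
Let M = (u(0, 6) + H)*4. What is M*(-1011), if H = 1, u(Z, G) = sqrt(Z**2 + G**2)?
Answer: -28308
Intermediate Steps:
u(Z, G) = sqrt(G**2 + Z**2)
M = 28 (M = (sqrt(6**2 + 0**2) + 1)*4 = (sqrt(36 + 0) + 1)*4 = (sqrt(36) + 1)*4 = (6 + 1)*4 = 7*4 = 28)
M*(-1011) = 28*(-1011) = -28308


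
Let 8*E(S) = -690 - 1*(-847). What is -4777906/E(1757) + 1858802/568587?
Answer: -21732950078662/89268159 ≈ -2.4346e+5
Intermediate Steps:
E(S) = 157/8 (E(S) = (-690 - 1*(-847))/8 = (-690 + 847)/8 = (⅛)*157 = 157/8)
-4777906/E(1757) + 1858802/568587 = -4777906/157/8 + 1858802/568587 = -4777906*8/157 + 1858802*(1/568587) = -38223248/157 + 1858802/568587 = -21732950078662/89268159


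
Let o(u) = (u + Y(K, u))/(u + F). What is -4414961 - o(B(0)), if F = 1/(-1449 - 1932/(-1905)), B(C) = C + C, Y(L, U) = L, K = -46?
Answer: -2845795901/635 ≈ -4.4816e+6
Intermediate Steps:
B(C) = 2*C
F = -635/919471 (F = 1/(-1449 - 1932*(-1/1905)) = 1/(-1449 + 644/635) = 1/(-919471/635) = -635/919471 ≈ -0.00069061)
o(u) = (-46 + u)/(-635/919471 + u) (o(u) = (u - 46)/(u - 635/919471) = (-46 + u)/(-635/919471 + u))
-4414961 - o(B(0)) = -4414961 - 919471*(-46 + 2*0)/(-635 + 919471*(2*0)) = -4414961 - 919471*(-46 + 0)/(-635 + 919471*0) = -4414961 - 919471*(-46)/(-635 + 0) = -4414961 - 919471*(-46)/(-635) = -4414961 - 919471*(-1)*(-46)/635 = -4414961 - 1*42295666/635 = -4414961 - 42295666/635 = -2845795901/635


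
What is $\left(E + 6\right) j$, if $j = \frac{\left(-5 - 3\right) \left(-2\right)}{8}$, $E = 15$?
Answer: $42$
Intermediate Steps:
$j = 2$ ($j = \left(-8\right) \left(-2\right) \frac{1}{8} = 16 \cdot \frac{1}{8} = 2$)
$\left(E + 6\right) j = \left(15 + 6\right) 2 = 21 \cdot 2 = 42$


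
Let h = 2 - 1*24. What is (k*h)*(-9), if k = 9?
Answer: 1782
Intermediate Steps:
h = -22 (h = 2 - 24 = -22)
(k*h)*(-9) = (9*(-22))*(-9) = -198*(-9) = 1782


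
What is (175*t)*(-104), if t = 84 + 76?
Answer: -2912000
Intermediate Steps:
t = 160
(175*t)*(-104) = (175*160)*(-104) = 28000*(-104) = -2912000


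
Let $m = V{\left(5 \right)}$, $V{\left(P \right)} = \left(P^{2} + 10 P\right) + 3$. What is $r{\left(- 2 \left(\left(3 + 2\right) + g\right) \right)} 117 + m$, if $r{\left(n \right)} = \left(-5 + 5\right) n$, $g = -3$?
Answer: $78$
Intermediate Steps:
$V{\left(P \right)} = 3 + P^{2} + 10 P$
$m = 78$ ($m = 3 + 5^{2} + 10 \cdot 5 = 3 + 25 + 50 = 78$)
$r{\left(n \right)} = 0$ ($r{\left(n \right)} = 0 n = 0$)
$r{\left(- 2 \left(\left(3 + 2\right) + g\right) \right)} 117 + m = 0 \cdot 117 + 78 = 0 + 78 = 78$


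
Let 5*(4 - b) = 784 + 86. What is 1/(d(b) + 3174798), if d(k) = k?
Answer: 1/3174628 ≈ 3.1500e-7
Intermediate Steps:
b = -170 (b = 4 - (784 + 86)/5 = 4 - ⅕*870 = 4 - 174 = -170)
1/(d(b) + 3174798) = 1/(-170 + 3174798) = 1/3174628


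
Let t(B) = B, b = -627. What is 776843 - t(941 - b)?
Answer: 775275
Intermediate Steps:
776843 - t(941 - b) = 776843 - (941 - 1*(-627)) = 776843 - (941 + 627) = 776843 - 1*1568 = 776843 - 1568 = 775275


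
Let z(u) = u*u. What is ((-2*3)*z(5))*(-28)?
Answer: 4200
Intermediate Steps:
z(u) = u**2
((-2*3)*z(5))*(-28) = (-2*3*5**2)*(-28) = -6*25*(-28) = -150*(-28) = 4200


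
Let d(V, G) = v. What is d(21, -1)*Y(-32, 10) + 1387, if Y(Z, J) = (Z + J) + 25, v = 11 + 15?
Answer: 1465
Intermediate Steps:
v = 26
Y(Z, J) = 25 + J + Z (Y(Z, J) = (J + Z) + 25 = 25 + J + Z)
d(V, G) = 26
d(21, -1)*Y(-32, 10) + 1387 = 26*(25 + 10 - 32) + 1387 = 26*3 + 1387 = 78 + 1387 = 1465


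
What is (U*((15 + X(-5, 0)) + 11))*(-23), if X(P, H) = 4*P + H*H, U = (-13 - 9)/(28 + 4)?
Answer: 759/8 ≈ 94.875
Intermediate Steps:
U = -11/16 (U = -22/32 = -22*1/32 = -11/16 ≈ -0.68750)
X(P, H) = H**2 + 4*P (X(P, H) = 4*P + H**2 = H**2 + 4*P)
(U*((15 + X(-5, 0)) + 11))*(-23) = -11*((15 + (0**2 + 4*(-5))) + 11)/16*(-23) = -11*((15 + (0 - 20)) + 11)/16*(-23) = -11*((15 - 20) + 11)/16*(-23) = -11*(-5 + 11)/16*(-23) = -11/16*6*(-23) = -33/8*(-23) = 759/8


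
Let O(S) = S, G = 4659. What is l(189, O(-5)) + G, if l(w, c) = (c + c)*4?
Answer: 4619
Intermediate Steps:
l(w, c) = 8*c (l(w, c) = (2*c)*4 = 8*c)
l(189, O(-5)) + G = 8*(-5) + 4659 = -40 + 4659 = 4619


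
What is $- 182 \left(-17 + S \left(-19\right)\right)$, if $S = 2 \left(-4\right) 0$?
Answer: $3094$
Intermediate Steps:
$S = 0$ ($S = \left(-8\right) 0 = 0$)
$- 182 \left(-17 + S \left(-19\right)\right) = - 182 \left(-17 + 0 \left(-19\right)\right) = - 182 \left(-17 + 0\right) = \left(-182\right) \left(-17\right) = 3094$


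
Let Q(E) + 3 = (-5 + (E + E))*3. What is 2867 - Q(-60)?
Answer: 3245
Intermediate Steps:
Q(E) = -18 + 6*E (Q(E) = -3 + (-5 + (E + E))*3 = -3 + (-5 + 2*E)*3 = -3 + (-15 + 6*E) = -18 + 6*E)
2867 - Q(-60) = 2867 - (-18 + 6*(-60)) = 2867 - (-18 - 360) = 2867 - 1*(-378) = 2867 + 378 = 3245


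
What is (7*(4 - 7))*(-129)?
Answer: 2709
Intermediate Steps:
(7*(4 - 7))*(-129) = (7*(-3))*(-129) = -21*(-129) = 2709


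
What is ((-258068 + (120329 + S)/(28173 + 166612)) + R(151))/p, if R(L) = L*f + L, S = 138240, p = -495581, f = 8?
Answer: 50002803996/96531745085 ≈ 0.51799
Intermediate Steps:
R(L) = 9*L (R(L) = L*8 + L = 8*L + L = 9*L)
((-258068 + (120329 + S)/(28173 + 166612)) + R(151))/p = ((-258068 + (120329 + 138240)/(28173 + 166612)) + 9*151)/(-495581) = ((-258068 + 258569/194785) + 1359)*(-1/495581) = (-50267516811/194785 + 1359)*(-1/495581) = -50002803996/194785*(-1/495581) = 50002803996/96531745085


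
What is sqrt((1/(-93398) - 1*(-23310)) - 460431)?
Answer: I*sqrt(3813087964196282)/93398 ≈ 661.15*I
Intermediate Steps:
sqrt((1/(-93398) - 1*(-23310)) - 460431) = sqrt((-1/93398 + 23310) - 460431) = sqrt(2177107379/93398 - 460431) = sqrt(-40826227159/93398) = I*sqrt(3813087964196282)/93398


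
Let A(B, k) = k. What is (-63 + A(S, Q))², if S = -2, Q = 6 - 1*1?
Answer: 3364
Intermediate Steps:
Q = 5 (Q = 6 - 1 = 5)
(-63 + A(S, Q))² = (-63 + 5)² = (-58)² = 3364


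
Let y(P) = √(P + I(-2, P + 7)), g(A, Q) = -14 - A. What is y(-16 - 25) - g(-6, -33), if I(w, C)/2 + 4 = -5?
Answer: 8 + I*√59 ≈ 8.0 + 7.6811*I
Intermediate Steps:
I(w, C) = -18 (I(w, C) = -8 + 2*(-5) = -8 - 10 = -18)
y(P) = √(-18 + P) (y(P) = √(P - 18) = √(-18 + P))
y(-16 - 25) - g(-6, -33) = √(-18 + (-16 - 25)) - (-14 - 1*(-6)) = √(-18 - 41) - (-14 + 6) = √(-59) - 1*(-8) = I*√59 + 8 = 8 + I*√59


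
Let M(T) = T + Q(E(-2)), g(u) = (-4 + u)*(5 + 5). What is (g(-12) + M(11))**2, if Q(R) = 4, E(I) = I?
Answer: 21025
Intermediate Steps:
g(u) = -40 + 10*u (g(u) = (-4 + u)*10 = -40 + 10*u)
M(T) = 4 + T (M(T) = T + 4 = 4 + T)
(g(-12) + M(11))**2 = ((-40 + 10*(-12)) + (4 + 11))**2 = ((-40 - 120) + 15)**2 = (-160 + 15)**2 = (-145)**2 = 21025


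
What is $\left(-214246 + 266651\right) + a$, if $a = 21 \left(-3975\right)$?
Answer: $-31070$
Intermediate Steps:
$a = -83475$
$\left(-214246 + 266651\right) + a = \left(-214246 + 266651\right) - 83475 = 52405 - 83475 = -31070$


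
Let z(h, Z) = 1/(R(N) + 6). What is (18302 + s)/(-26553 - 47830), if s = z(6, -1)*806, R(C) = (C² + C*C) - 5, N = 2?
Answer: -165524/669447 ≈ -0.24725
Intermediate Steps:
R(C) = -5 + 2*C² (R(C) = (C² + C²) - 5 = 2*C² - 5 = -5 + 2*C²)
z(h, Z) = ⅑ (z(h, Z) = 1/((-5 + 2*2²) + 6) = 1/((-5 + 2*4) + 6) = 1/((-5 + 8) + 6) = 1/(3 + 6) = 1/9 = ⅑)
s = 806/9 (s = (⅑)*806 = 806/9 ≈ 89.556)
(18302 + s)/(-26553 - 47830) = (18302 + 806/9)/(-26553 - 47830) = (165524/9)/(-74383) = (165524/9)*(-1/74383) = -165524/669447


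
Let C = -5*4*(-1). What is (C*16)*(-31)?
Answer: -9920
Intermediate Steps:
C = 20 (C = -20*(-1) = 20)
(C*16)*(-31) = (20*16)*(-31) = 320*(-31) = -9920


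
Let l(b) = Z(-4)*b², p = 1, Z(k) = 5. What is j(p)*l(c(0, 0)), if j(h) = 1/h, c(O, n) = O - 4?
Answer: 80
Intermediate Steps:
c(O, n) = -4 + O
l(b) = 5*b²
j(p)*l(c(0, 0)) = (5*(-4 + 0)²)/1 = 1*(5*(-4)²) = 1*(5*16) = 1*80 = 80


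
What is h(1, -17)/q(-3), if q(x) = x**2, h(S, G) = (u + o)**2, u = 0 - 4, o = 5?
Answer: 1/9 ≈ 0.11111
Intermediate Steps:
u = -4
h(S, G) = 1 (h(S, G) = (-4 + 5)**2 = 1**2 = 1)
h(1, -17)/q(-3) = 1/(-3)**2 = 1/9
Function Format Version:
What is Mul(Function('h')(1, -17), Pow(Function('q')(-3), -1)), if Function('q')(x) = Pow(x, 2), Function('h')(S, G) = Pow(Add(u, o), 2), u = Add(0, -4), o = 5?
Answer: Rational(1, 9) ≈ 0.11111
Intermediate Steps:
u = -4
Function('h')(S, G) = 1 (Function('h')(S, G) = Pow(Add(-4, 5), 2) = Pow(1, 2) = 1)
Mul(Function('h')(1, -17), Pow(Function('q')(-3), -1)) = Mul(1, Pow(Pow(-3, 2), -1)) = Mul(1, Pow(9, -1)) = Mul(1, Rational(1, 9)) = Rational(1, 9)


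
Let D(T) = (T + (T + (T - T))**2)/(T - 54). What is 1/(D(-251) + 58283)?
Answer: 61/3542713 ≈ 1.7218e-5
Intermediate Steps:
D(T) = (T + T**2)/(-54 + T) (D(T) = (T + (T + 0)**2)/(-54 + T) = (T + T**2)/(-54 + T))
1/(D(-251) + 58283) = 1/(-251*(1 - 251)/(-54 - 251) + 58283) = 1/(-251*(-250)/(-305) + 58283) = 1/(-251*(-1/305)*(-250) + 58283) = 1/(-12550/61 + 58283) = 1/(3542713/61) = 61/3542713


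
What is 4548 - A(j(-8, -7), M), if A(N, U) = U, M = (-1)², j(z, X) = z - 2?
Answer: 4547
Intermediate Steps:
j(z, X) = -2 + z
M = 1
4548 - A(j(-8, -7), M) = 4548 - 1*1 = 4548 - 1 = 4547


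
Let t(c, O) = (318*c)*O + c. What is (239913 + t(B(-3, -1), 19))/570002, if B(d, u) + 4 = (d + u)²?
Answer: 312429/570002 ≈ 0.54812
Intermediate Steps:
B(d, u) = -4 + (d + u)²
t(c, O) = c + 318*O*c (t(c, O) = 318*O*c + c = c + 318*O*c)
(239913 + t(B(-3, -1), 19))/570002 = (239913 + (-4 + (-3 - 1)²)*(1 + 318*19))/570002 = (239913 + (-4 + (-4)²)*(1 + 6042))*(1/570002) = (239913 + (-4 + 16)*6043)*(1/570002) = (239913 + 12*6043)*(1/570002) = (239913 + 72516)*(1/570002) = 312429*(1/570002) = 312429/570002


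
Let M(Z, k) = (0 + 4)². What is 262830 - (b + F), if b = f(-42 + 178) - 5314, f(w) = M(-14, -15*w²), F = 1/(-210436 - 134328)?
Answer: 92440881793/344764 ≈ 2.6813e+5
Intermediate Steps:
F = -1/344764 (F = 1/(-344764) = -1/344764 ≈ -2.9005e-6)
M(Z, k) = 16 (M(Z, k) = 4² = 16)
f(w) = 16
b = -5298 (b = 16 - 5314 = -5298)
262830 - (b + F) = 262830 - (-5298 - 1/344764) = 262830 - 1*(-1826559673/344764) = 262830 + 1826559673/344764 = 92440881793/344764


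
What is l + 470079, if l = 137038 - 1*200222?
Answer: 406895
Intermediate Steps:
l = -63184 (l = 137038 - 200222 = -63184)
l + 470079 = -63184 + 470079 = 406895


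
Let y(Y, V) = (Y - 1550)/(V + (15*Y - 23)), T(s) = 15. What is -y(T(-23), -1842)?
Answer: -307/328 ≈ -0.93598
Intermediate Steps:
y(Y, V) = (-1550 + Y)/(-23 + V + 15*Y) (y(Y, V) = (-1550 + Y)/(V + (-23 + 15*Y)) = (-1550 + Y)/(-23 + V + 15*Y))
-y(T(-23), -1842) = -(-1550 + 15)/(-23 - 1842 + 15*15) = -(-1535)/(-23 - 1842 + 225) = -(-1535)/(-1640) = -(-1)*(-1535)/1640 = -1*307/328 = -307/328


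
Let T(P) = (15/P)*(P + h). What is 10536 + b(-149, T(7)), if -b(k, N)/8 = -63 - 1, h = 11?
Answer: 11048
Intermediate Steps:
T(P) = 15*(11 + P)/P (T(P) = (15/P)*(P + 11) = (15/P)*(11 + P) = 15*(11 + P)/P)
b(k, N) = 512 (b(k, N) = -8*(-63 - 1) = -8*(-64) = 512)
10536 + b(-149, T(7)) = 10536 + 512 = 11048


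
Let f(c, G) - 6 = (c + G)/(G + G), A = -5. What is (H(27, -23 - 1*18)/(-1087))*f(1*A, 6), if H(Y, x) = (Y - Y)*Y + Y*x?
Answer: 26937/4348 ≈ 6.1953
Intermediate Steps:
f(c, G) = 6 + (G + c)/(2*G) (f(c, G) = 6 + (c + G)/(G + G) = 6 + (G + c)/((2*G)) = 6 + (G + c)*(1/(2*G)) = 6 + (G + c)/(2*G))
H(Y, x) = Y*x (H(Y, x) = 0*Y + Y*x = 0 + Y*x = Y*x)
(H(27, -23 - 1*18)/(-1087))*f(1*A, 6) = ((27*(-23 - 1*18))/(-1087))*((1/2)*(1*(-5) + 13*6)/6) = ((27*(-23 - 18))*(-1/1087))*((1/2)*(1/6)*(-5 + 78)) = ((27*(-41))*(-1/1087))*((1/2)*(1/6)*73) = -1107*(-1/1087)*(73/12) = (1107/1087)*(73/12) = 26937/4348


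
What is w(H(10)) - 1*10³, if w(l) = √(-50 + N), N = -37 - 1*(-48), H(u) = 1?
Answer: -1000 + I*√39 ≈ -1000.0 + 6.245*I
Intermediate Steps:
N = 11 (N = -37 + 48 = 11)
w(l) = I*√39 (w(l) = √(-50 + 11) = √(-39) = I*√39)
w(H(10)) - 1*10³ = I*√39 - 1*10³ = I*√39 - 1*1000 = I*√39 - 1000 = -1000 + I*√39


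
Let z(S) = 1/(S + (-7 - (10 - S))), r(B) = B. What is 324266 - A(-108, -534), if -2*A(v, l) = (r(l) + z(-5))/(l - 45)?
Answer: 10138515175/31266 ≈ 3.2427e+5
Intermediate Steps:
z(S) = 1/(-17 + 2*S) (z(S) = 1/(S + (-7 + (-10 + S))) = 1/(S + (-17 + S)) = 1/(-17 + 2*S))
A(v, l) = -(-1/27 + l)/(2*(-45 + l)) (A(v, l) = -(l + 1/(-17 + 2*(-5)))/(2*(l - 45)) = -(l + 1/(-17 - 10))/(2*(-45 + l)) = -(l + 1/(-27))/(2*(-45 + l)) = -(l - 1/27)/(2*(-45 + l)) = -(-1/27 + l)/(2*(-45 + l)))
324266 - A(-108, -534) = 324266 - (1 - 27*(-534))/(54*(-45 - 534)) = 324266 - (1 + 14418)/(54*(-579)) = 324266 - (-1)*14419/(54*579) = 324266 - 1*(-14419/31266) = 324266 + 14419/31266 = 10138515175/31266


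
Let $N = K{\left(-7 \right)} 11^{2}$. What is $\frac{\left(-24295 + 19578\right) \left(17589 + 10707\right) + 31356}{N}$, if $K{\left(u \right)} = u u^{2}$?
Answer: $\frac{133440876}{41503} \approx 3215.2$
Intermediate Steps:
$K{\left(u \right)} = u^{3}$
$N = -41503$ ($N = \left(-7\right)^{3} \cdot 11^{2} = \left(-343\right) 121 = -41503$)
$\frac{\left(-24295 + 19578\right) \left(17589 + 10707\right) + 31356}{N} = \frac{\left(-24295 + 19578\right) \left(17589 + 10707\right) + 31356}{-41503} = \left(\left(-4717\right) 28296 + 31356\right) \left(- \frac{1}{41503}\right) = \left(-133472232 + 31356\right) \left(- \frac{1}{41503}\right) = \left(-133440876\right) \left(- \frac{1}{41503}\right) = \frac{133440876}{41503}$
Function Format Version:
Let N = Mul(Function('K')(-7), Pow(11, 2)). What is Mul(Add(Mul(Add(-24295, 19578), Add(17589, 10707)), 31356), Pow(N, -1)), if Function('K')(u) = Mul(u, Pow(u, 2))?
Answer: Rational(133440876, 41503) ≈ 3215.2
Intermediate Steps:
Function('K')(u) = Pow(u, 3)
N = -41503 (N = Mul(Pow(-7, 3), Pow(11, 2)) = Mul(-343, 121) = -41503)
Mul(Add(Mul(Add(-24295, 19578), Add(17589, 10707)), 31356), Pow(N, -1)) = Mul(Add(Mul(Add(-24295, 19578), Add(17589, 10707)), 31356), Pow(-41503, -1)) = Mul(Add(Mul(-4717, 28296), 31356), Rational(-1, 41503)) = Mul(Add(-133472232, 31356), Rational(-1, 41503)) = Mul(-133440876, Rational(-1, 41503)) = Rational(133440876, 41503)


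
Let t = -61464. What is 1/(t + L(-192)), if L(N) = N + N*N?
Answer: -1/24792 ≈ -4.0336e-5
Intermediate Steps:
L(N) = N + N**2
1/(t + L(-192)) = 1/(-61464 - 192*(1 - 192)) = 1/(-61464 - 192*(-191)) = 1/(-61464 + 36672) = 1/(-24792) = -1/24792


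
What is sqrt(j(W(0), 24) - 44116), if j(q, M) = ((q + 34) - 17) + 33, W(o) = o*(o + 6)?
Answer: I*sqrt(44066) ≈ 209.92*I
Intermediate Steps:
W(o) = o*(6 + o)
j(q, M) = 50 + q (j(q, M) = ((34 + q) - 17) + 33 = (17 + q) + 33 = 50 + q)
sqrt(j(W(0), 24) - 44116) = sqrt((50 + 0*(6 + 0)) - 44116) = sqrt((50 + 0*6) - 44116) = sqrt((50 + 0) - 44116) = sqrt(50 - 44116) = sqrt(-44066) = I*sqrt(44066)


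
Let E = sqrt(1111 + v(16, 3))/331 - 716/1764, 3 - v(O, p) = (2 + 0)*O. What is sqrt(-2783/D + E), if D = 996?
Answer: sqrt(-4260597978827 + 4022376876*sqrt(1082))/1153866 ≈ 1.7609*I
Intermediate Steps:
v(O, p) = 3 - 2*O (v(O, p) = 3 - (2 + 0)*O = 3 - 2*O)
E = -179/441 + sqrt(1082)/331 (E = sqrt(1111 + (3 - 2*16))/331 - 716/1764 = sqrt(1111 + (3 - 32))*(1/331) - 716*1/1764 = sqrt(1111 - 29)*(1/331) - 179/441 = sqrt(1082)*(1/331) - 179/441 = sqrt(1082)/331 - 179/441 = -179/441 + sqrt(1082)/331 ≈ -0.30652)
sqrt(-2783/D + E) = sqrt(-2783/996 + (-179/441 + sqrt(1082)/331)) = sqrt(-468529/146412 + sqrt(1082)/331)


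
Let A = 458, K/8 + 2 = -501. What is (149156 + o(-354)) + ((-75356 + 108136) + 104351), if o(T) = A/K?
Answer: 576009215/2012 ≈ 2.8629e+5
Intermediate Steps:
K = -4024 (K = -16 + 8*(-501) = -16 - 4008 = -4024)
o(T) = -229/2012 (o(T) = 458/(-4024) = 458*(-1/4024) = -229/2012)
(149156 + o(-354)) + ((-75356 + 108136) + 104351) = (149156 - 229/2012) + ((-75356 + 108136) + 104351) = 300101643/2012 + (32780 + 104351) = 300101643/2012 + 137131 = 576009215/2012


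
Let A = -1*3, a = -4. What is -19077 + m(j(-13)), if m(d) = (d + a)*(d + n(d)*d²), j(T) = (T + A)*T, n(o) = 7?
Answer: 61804347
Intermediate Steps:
A = -3
j(T) = T*(-3 + T) (j(T) = (T - 3)*T = (-3 + T)*T = T*(-3 + T))
m(d) = (-4 + d)*(d + 7*d²) (m(d) = (d - 4)*(d + 7*d²) = (-4 + d)*(d + 7*d²))
-19077 + m(j(-13)) = -19077 + (-13*(-3 - 13))*(-4 - (-351)*(-3 - 13) + 7*(-13*(-3 - 13))²) = -19077 + (-13*(-16))*(-4 - (-351)*(-16) + 7*(-13*(-16))²) = -19077 + 208*(-4 - 27*208 + 7*208²) = -19077 + 208*(-4 - 5616 + 7*43264) = -19077 + 208*(-4 - 5616 + 302848) = -19077 + 208*297228 = -19077 + 61823424 = 61804347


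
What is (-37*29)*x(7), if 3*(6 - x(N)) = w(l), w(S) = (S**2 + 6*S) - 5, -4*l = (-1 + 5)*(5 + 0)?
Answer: -30044/3 ≈ -10015.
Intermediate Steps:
l = -5 (l = -(-1 + 5)*(5 + 0)/4 = -5 ≈ -5.0000)
w(S) = -5 + S**2 + 6*S
x(N) = 28/3 (x(N) = 6 - (-5 + (-5)**2 + 6*(-5))/3 = 6 - (-5 + 25 - 30)/3 = 6 - 1/3*(-10) = 6 + 10/3 = 28/3)
(-37*29)*x(7) = -37*29*(28/3) = -1073*28/3 = -30044/3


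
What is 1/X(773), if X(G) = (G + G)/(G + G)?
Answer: 1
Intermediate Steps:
X(G) = 1 (X(G) = (2*G)/((2*G)) = (2*G)*(1/(2*G)) = 1)
1/X(773) = 1/1 = 1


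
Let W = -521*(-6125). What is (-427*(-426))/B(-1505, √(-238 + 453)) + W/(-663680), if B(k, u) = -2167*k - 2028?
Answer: -2056026266203/432627373952 ≈ -4.7524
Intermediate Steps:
W = 3191125
B(k, u) = -2028 - 2167*k
(-427*(-426))/B(-1505, √(-238 + 453)) + W/(-663680) = (-427*(-426))/(-2028 - 2167*(-1505)) + 3191125/(-663680) = 181902/(-2028 + 3261335) + 3191125*(-1/663680) = 181902/3259307 - 638225/132736 = -2056026266203/432627373952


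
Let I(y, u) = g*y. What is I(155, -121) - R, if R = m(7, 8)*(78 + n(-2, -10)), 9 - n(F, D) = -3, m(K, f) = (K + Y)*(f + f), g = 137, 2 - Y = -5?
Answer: 1075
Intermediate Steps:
Y = 7 (Y = 2 - 1*(-5) = 2 + 5 = 7)
m(K, f) = 2*f*(7 + K) (m(K, f) = (K + 7)*(f + f) = (7 + K)*(2*f) = 2*f*(7 + K))
n(F, D) = 12 (n(F, D) = 9 - 1*(-3) = 9 + 3 = 12)
I(y, u) = 137*y
R = 20160 (R = (2*8*(7 + 7))*(78 + 12) = (2*8*14)*90 = 224*90 = 20160)
I(155, -121) - R = 137*155 - 1*20160 = 21235 - 20160 = 1075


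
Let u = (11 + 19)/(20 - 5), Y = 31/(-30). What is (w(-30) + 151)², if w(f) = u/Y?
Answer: 21353641/961 ≈ 22220.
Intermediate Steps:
Y = -31/30 (Y = 31*(-1/30) = -31/30 ≈ -1.0333)
u = 2 (u = 30/15 = 30*(1/15) = 2)
w(f) = -60/31 (w(f) = 2/(-31/30) = 2*(-30/31) = -60/31)
(w(-30) + 151)² = (-60/31 + 151)² = (4621/31)² = 21353641/961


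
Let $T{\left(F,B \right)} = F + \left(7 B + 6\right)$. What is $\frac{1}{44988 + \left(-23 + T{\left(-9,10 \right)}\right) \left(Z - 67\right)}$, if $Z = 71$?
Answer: $\frac{1}{45164} \approx 2.2142 \cdot 10^{-5}$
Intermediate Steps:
$T{\left(F,B \right)} = 6 + F + 7 B$ ($T{\left(F,B \right)} = F + \left(6 + 7 B\right) = 6 + F + 7 B$)
$\frac{1}{44988 + \left(-23 + T{\left(-9,10 \right)}\right) \left(Z - 67\right)} = \frac{1}{44988 + \left(-23 + \left(6 - 9 + 7 \cdot 10\right)\right) \left(71 - 67\right)} = \frac{1}{44988 + \left(-23 + \left(6 - 9 + 70\right)\right) 4} = \frac{1}{44988 + \left(-23 + 67\right) 4} = \frac{1}{44988 + 44 \cdot 4} = \frac{1}{44988 + 176} = \frac{1}{45164}$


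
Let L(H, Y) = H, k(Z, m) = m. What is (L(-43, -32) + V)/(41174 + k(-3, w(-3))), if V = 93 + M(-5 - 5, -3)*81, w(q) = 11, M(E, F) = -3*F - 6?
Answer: 293/41185 ≈ 0.0071142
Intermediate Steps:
M(E, F) = -6 - 3*F
V = 336 (V = 93 + (-6 - 3*(-3))*81 = 93 + (-6 + 9)*81 = 93 + 3*81 = 93 + 243 = 336)
(L(-43, -32) + V)/(41174 + k(-3, w(-3))) = (-43 + 336)/(41174 + 11) = 293/41185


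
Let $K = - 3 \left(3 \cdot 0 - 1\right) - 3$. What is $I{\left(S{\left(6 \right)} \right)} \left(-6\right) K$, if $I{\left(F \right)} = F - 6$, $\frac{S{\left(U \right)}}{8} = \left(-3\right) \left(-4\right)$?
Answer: $0$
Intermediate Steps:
$S{\left(U \right)} = 96$ ($S{\left(U \right)} = 8 \left(\left(-3\right) \left(-4\right)\right) = 8 \cdot 12 = 96$)
$K = 0$ ($K = - 3 \left(0 - 1\right) - 3 = \left(-3\right) \left(-1\right) - 3 = 3 - 3 = 0$)
$I{\left(F \right)} = -6 + F$ ($I{\left(F \right)} = F - 6 = -6 + F$)
$I{\left(S{\left(6 \right)} \right)} \left(-6\right) K = \left(-6 + 96\right) \left(-6\right) 0 = 90 \left(-6\right) 0 = \left(-540\right) 0 = 0$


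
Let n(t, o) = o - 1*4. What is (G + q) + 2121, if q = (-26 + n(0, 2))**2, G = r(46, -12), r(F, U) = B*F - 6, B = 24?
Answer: 4003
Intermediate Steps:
n(t, o) = -4 + o (n(t, o) = o - 4 = -4 + o)
r(F, U) = -6 + 24*F (r(F, U) = 24*F - 6 = -6 + 24*F)
G = 1098 (G = -6 + 24*46 = -6 + 1104 = 1098)
q = 784 (q = (-26 + (-4 + 2))**2 = (-26 - 2)**2 = (-28)**2 = 784)
(G + q) + 2121 = (1098 + 784) + 2121 = 1882 + 2121 = 4003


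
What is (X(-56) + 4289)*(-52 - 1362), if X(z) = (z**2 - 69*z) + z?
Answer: -15883462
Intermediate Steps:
X(z) = z**2 - 68*z
(X(-56) + 4289)*(-52 - 1362) = (-56*(-68 - 56) + 4289)*(-52 - 1362) = (-56*(-124) + 4289)*(-1414) = (6944 + 4289)*(-1414) = 11233*(-1414) = -15883462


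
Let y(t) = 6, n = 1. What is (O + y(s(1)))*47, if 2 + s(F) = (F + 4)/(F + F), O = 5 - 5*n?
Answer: 282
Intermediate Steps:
O = 0 (O = 5 - 5*1 = 5 - 5 = 0)
s(F) = -2 + (4 + F)/(2*F) (s(F) = -2 + (F + 4)/(F + F) = -2 + (4 + F)/((2*F)) = -2 + (4 + F)*(1/(2*F)) = -2 + (4 + F)/(2*F))
(O + y(s(1)))*47 = (0 + 6)*47 = 6*47 = 282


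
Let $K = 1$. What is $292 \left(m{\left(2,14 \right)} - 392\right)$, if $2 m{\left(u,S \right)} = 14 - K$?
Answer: $-112566$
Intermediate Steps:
$m{\left(u,S \right)} = \frac{13}{2}$ ($m{\left(u,S \right)} = \frac{14 - 1}{2} = \frac{1}{2} \cdot 13 = \frac{13}{2}$)
$292 \left(m{\left(2,14 \right)} - 392\right) = 292 \left(\frac{13}{2} - 392\right) = 292 \left(- \frac{771}{2}\right) = -112566$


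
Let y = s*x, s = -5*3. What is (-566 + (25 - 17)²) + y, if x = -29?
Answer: -67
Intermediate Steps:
s = -15
y = 435 (y = -15*(-29) = 435)
(-566 + (25 - 17)²) + y = (-566 + (25 - 17)²) + 435 = (-566 + 8²) + 435 = (-566 + 64) + 435 = -502 + 435 = -67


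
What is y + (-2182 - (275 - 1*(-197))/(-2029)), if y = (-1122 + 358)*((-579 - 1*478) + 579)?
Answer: 736547762/2029 ≈ 3.6301e+5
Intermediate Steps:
y = 365192 (y = -764*((-579 - 478) + 579) = -764*(-1057 + 579) = -764*(-478) = 365192)
y + (-2182 - (275 - 1*(-197))/(-2029)) = 365192 + (-2182 - (275 - 1*(-197))/(-2029)) = 365192 + (-2182 - (275 + 197)*(-1)/2029) = 365192 + (-2182 - 472*(-1)/2029) = 365192 + (-2182 - 1*(-472/2029)) = 365192 + (-2182 + 472/2029) = 365192 - 4426806/2029 = 736547762/2029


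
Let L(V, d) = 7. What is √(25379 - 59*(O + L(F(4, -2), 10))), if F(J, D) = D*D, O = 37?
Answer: √22783 ≈ 150.94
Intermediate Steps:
F(J, D) = D²
√(25379 - 59*(O + L(F(4, -2), 10))) = √(25379 - 59*(37 + 7)) = √(25379 - 59*44) = √(25379 - 2596) = √22783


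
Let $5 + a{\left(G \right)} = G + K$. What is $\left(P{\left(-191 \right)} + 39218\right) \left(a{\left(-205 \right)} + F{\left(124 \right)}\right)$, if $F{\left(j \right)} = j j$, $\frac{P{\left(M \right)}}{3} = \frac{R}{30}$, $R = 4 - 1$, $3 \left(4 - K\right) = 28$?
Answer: $\frac{8918633603}{15} \approx 5.9458 \cdot 10^{8}$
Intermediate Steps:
$K = - \frac{16}{3}$ ($K = 4 - \frac{28}{3} = - \frac{16}{3} \approx -5.3333$)
$R = 3$ ($R = 4 - 1 = 3$)
$a{\left(G \right)} = - \frac{31}{3} + G$ ($a{\left(G \right)} = -5 + \left(G - \frac{16}{3}\right) = -5 + \left(- \frac{16}{3} + G\right) = - \frac{31}{3} + G$)
$P{\left(M \right)} = \frac{3}{10}$ ($P{\left(M \right)} = 3 \cdot \frac{3}{30} = 3 \cdot 3 \cdot \frac{1}{30} = 3 \cdot \frac{1}{10} = \frac{3}{10}$)
$F{\left(j \right)} = j^{2}$
$\left(P{\left(-191 \right)} + 39218\right) \left(a{\left(-205 \right)} + F{\left(124 \right)}\right) = \left(\frac{3}{10} + 39218\right) \left(\left(- \frac{31}{3} - 205\right) + 124^{2}\right) = \frac{392183 \left(- \frac{646}{3} + 15376\right)}{10} = \frac{392183}{10} \cdot \frac{45482}{3} = \frac{8918633603}{15}$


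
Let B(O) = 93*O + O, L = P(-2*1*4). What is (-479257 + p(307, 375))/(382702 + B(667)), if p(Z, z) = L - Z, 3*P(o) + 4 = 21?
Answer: -57547/53448 ≈ -1.0767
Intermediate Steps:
P(o) = 17/3 (P(o) = -4/3 + (⅓)*21 = -4/3 + 7 = 17/3)
L = 17/3 ≈ 5.6667
p(Z, z) = 17/3 - Z
B(O) = 94*O
(-479257 + p(307, 375))/(382702 + B(667)) = (-479257 + (17/3 - 1*307))/(382702 + 94*667) = (-479257 + (17/3 - 307))/(382702 + 62698) = (-479257 - 904/3)/445400 = -1438675/3*1/445400 = -57547/53448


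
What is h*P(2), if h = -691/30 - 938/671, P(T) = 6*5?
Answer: -491801/671 ≈ -732.94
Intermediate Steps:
P(T) = 30
h = -491801/20130 (h = -691*1/30 - 938*1/671 = -691/30 - 938/671 = -491801/20130 ≈ -24.431)
h*P(2) = -491801/20130*30 = -491801/671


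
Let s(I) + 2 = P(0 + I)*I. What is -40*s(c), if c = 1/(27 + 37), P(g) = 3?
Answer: 625/8 ≈ 78.125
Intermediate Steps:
c = 1/64 ≈ 0.015625
s(I) = -2 + 3*I
-40*s(c) = -40*(-2 + 3*(1/64)) = -40*(-2 + 3/64) = -40*(-125/64) = 625/8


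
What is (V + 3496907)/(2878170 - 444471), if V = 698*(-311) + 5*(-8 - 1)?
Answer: 3279784/2433699 ≈ 1.3477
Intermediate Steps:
V = -217123 (V = -217078 + 5*(-9) = -217078 - 45 = -217123)
(V + 3496907)/(2878170 - 444471) = (-217123 + 3496907)/(2878170 - 444471) = 3279784/2433699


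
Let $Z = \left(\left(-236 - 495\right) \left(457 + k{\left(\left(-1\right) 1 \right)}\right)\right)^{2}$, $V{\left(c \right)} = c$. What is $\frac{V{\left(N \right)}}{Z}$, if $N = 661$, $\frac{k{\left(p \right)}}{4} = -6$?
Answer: $\frac{661}{100186809529} \approx 6.5977 \cdot 10^{-9}$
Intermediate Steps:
$k{\left(p \right)} = -24$ ($k{\left(p \right)} = 4 \left(-6\right) = -24$)
$Z = 100186809529$ ($Z = \left(\left(-236 - 495\right) \left(457 - 24\right)\right)^{2} = \left(\left(-731\right) 433\right)^{2} = \left(-316523\right)^{2} = 100186809529$)
$\frac{V{\left(N \right)}}{Z} = \frac{661}{100186809529}$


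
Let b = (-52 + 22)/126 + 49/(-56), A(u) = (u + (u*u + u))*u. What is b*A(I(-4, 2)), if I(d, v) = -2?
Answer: 0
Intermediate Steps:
A(u) = u*(u² + 2*u) (A(u) = (u + (u² + u))*u = (u + (u + u²))*u = (u² + 2*u)*u = u*(u² + 2*u))
b = -187/168 (b = -30*1/126 + 49*(-1/56) = -5/21 - 7/8 = -187/168 ≈ -1.1131)
b*A(I(-4, 2)) = -187*(-2)²*(2 - 2)/168 = -187*0/42 = -187/168*0 = 0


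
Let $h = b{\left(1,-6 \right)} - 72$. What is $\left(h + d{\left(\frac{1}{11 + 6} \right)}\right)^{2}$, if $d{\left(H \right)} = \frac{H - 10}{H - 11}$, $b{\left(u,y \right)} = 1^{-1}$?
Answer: $\frac{169963369}{34596} \approx 4912.8$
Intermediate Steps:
$b{\left(u,y \right)} = 1$
$h = -71$ ($h = 1 - 72 = -71$)
$d{\left(H \right)} = \frac{-10 + H}{-11 + H}$
$\left(h + d{\left(\frac{1}{11 + 6} \right)}\right)^{2} = \left(-71 + \frac{-10 + \frac{1}{11 + 6}}{-11 + \frac{1}{11 + 6}}\right)^{2} = \left(-71 + \frac{-10 + \frac{1}{17}}{-11 + \frac{1}{17}}\right)^{2} = \left(-71 + \frac{1}{- \frac{186}{17}} \left(- \frac{169}{17}\right)\right)^{2} = \left(-71 - - \frac{169}{186}\right)^{2} = \left(-71 + \frac{169}{186}\right)^{2} = \left(- \frac{13037}{186}\right)^{2} = \frac{169963369}{34596}$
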